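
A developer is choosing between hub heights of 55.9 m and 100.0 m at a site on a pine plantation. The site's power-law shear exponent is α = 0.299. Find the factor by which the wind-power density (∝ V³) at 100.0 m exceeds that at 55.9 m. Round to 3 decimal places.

Speed ratio: V_B/V_A = (z_B/z_A)^α = (100.0/55.9)^0.299 = (1.7889)^0.299 = 1.18994
Power-density ratio: P_B/P_A = (V_B/V_A)³ = (1.18994)³ = 1.68489

1.685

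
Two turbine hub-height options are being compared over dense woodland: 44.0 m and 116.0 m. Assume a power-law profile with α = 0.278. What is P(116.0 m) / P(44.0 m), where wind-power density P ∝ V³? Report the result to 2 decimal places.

2.24

Speed ratio: V_B/V_A = (z_B/z_A)^α = (116.0/44.0)^0.278 = (2.6364)^0.278 = 1.30930
Power-density ratio: P_B/P_A = (V_B/V_A)³ = (1.30930)³ = 2.24449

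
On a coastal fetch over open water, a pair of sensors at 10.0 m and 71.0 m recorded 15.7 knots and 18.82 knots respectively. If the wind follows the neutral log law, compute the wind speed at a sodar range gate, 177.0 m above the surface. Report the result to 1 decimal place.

20.3 knots

Log law: V ∝ ln(z/z₀). From the pair, with r = V₁/V₂ = 0.83422,
ln z₀ = (ln z₁ − r·ln z₂)/(1 − r) = (2.3026 − 0.83422×4.2627)/0.16578 = -7.5607 → z₀ = 0.0005205 m
V₃ = V₁ · ln(z₃/z₀)/ln(z₁/z₀) = 15.7 × 12.7369/9.8633 = 20.2740 knots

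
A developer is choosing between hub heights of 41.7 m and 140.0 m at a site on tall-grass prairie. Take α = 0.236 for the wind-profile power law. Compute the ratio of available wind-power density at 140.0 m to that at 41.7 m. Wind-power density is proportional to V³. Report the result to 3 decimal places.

2.357

Speed ratio: V_B/V_A = (z_B/z_A)^α = (140.0/41.7)^0.236 = (3.3573)^0.236 = 1.33087
Power-density ratio: P_B/P_A = (V_B/V_A)³ = (1.33087)³ = 2.35723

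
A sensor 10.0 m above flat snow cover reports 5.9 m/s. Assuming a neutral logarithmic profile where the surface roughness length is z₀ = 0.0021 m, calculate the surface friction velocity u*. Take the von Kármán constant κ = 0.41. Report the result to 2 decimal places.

u* ≈ 0.29 m/s

Log law: V(z) = (u*/κ) · ln(z/z₀) ⇒ u* = κ · V / ln(z/z₀)
u* = 0.41 × 5.9 / ln(10.0/0.0021) = 0.41 × 5.9 / 8.4684
   = 2.4190 / 8.4684 = 0.2857 m/s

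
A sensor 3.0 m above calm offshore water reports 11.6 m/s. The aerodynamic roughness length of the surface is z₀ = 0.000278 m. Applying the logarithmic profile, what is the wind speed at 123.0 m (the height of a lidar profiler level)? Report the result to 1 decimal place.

Log law: V(z) ∝ ln(z/z₀), so V₂/V₁ = ln(z₂/z₀) / ln(z₁/z₀).
ln(123.0/0.000278) = 13.0001, ln(3.0/0.000278) = 9.2865
V₂ = 11.6 × 13.0001/9.2865 = 11.6 × 1.3999 = 16.2387 m/s

16.2 m/s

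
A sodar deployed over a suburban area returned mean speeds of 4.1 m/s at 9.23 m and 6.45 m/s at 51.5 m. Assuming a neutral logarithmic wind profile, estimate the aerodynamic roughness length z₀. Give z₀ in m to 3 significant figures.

Log law: V(z) ∝ ln(z/z₀). With r = V₁/V₂ = 4.1/6.45 = 0.63566,
r · ln(z₂/z₀) = ln(z₁/z₀) ⇒ ln z₀ = (ln z₁ − r·ln z₂)/(1 − r)
ln z₀ = (2.22246 − 0.63566×3.94158) / 0.36434 = -0.7769
z₀ = exp(-0.7769) = 0.4598 m

z₀ ≈ 0.460 m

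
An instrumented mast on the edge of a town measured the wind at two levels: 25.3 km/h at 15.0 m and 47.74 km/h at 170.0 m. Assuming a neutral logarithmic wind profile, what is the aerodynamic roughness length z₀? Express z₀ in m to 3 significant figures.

Log law: V(z) ∝ ln(z/z₀). With r = V₁/V₂ = 25.3/47.74 = 0.52995,
r · ln(z₂/z₀) = ln(z₁/z₀) ⇒ ln z₀ = (ln z₁ − r·ln z₂)/(1 − r)
ln z₀ = (2.70805 − 0.52995×5.13580) / 0.47005 = -0.0291
z₀ = exp(-0.0291) = 0.9713 m

z₀ ≈ 0.971 m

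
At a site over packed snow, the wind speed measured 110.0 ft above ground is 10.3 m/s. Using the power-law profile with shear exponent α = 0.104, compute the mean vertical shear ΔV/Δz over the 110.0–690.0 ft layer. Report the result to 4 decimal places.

Power law: V₂ = V₁ · (z₂/z₁)^α = 10.3 × (6.2727)^0.104 = 12.4673 m/s
ΔV/Δz = (12.4673 − 10.3)/(690.0 − 110.0) = 2.1673/580.0000 = 0.00374 m/s/ft

0.0037 m/s/ft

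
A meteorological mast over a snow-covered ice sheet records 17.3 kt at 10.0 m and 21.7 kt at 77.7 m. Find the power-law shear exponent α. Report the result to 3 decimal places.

Power law: V₂/V₁ = (z₂/z₁)^α ⇒ α = ln(V₂/V₁) / ln(z₂/z₁)
α = ln(21.7/17.3) / ln(77.7/10.0) = ln(1.2543) / ln(7.7700)
  = 0.22661 / 2.05027 = 0.11052

α ≈ 0.111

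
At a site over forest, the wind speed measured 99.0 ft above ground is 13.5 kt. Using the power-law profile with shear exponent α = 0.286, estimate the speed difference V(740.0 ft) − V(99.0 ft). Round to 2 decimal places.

Power law: V₂ = V₁ · (z₂/z₁)^α = 13.5 × (7.4747)^0.286 = 23.9984 kt
ΔV = 23.9984 − 13.5 = 10.4984 kt

10.50 kt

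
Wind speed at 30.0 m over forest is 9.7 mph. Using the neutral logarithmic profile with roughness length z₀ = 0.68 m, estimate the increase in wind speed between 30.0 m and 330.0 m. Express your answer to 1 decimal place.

Log law: V₂ = V₁ · ln(z₂/z₀)/ln(z₁/z₀) = 9.7 × 6.1848/3.7869 = 15.8422 mph
ΔV = 15.8422 − 9.7 = 6.1422 mph

6.1 mph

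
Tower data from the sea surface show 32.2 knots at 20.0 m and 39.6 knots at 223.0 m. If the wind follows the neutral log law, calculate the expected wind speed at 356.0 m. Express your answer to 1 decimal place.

Log law: V ∝ ln(z/z₀). From the pair, with r = V₁/V₂ = 0.81313,
ln z₀ = (ln z₁ − r·ln z₂)/(1 − r) = (2.9957 − 0.81313×5.4072)/0.18687 = -7.4973 → z₀ = 0.0005546 m
V₃ = V₁ · ln(z₃/z₀)/ln(z₁/z₀) = 32.2 × 13.3722/10.4930 = 41.0354 knots

41.0 knots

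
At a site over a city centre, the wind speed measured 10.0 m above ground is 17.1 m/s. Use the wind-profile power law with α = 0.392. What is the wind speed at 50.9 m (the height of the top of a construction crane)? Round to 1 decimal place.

Power-law profile: V₂ = V₁ · (z₂/z₁)^α
V₂ = 17.1 × (50.9/10.0)^0.392 = 17.1 × (5.0900)^0.392
    = 17.1 × 1.8925 = 32.3616 m/s

32.4 m/s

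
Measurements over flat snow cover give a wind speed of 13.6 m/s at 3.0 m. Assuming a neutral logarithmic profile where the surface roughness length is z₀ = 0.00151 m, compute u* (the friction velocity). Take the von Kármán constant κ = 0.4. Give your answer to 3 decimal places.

u* ≈ 0.716 m/s

Log law: V(z) = (u*/κ) · ln(z/z₀) ⇒ u* = κ · V / ln(z/z₀)
u* = 0.4 × 13.6 / ln(3.0/0.00151) = 0.4 × 13.6 / 7.5943
   = 5.4400 / 7.5943 = 0.7163 m/s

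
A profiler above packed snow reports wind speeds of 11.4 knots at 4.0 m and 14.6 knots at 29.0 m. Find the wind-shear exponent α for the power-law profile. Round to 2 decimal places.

Power law: V₂/V₁ = (z₂/z₁)^α ⇒ α = ln(V₂/V₁) / ln(z₂/z₁)
α = ln(14.6/11.4) / ln(29.0/4.0) = ln(1.2807) / ln(7.2500)
  = 0.24741 / 1.98100 = 0.12489

α ≈ 0.12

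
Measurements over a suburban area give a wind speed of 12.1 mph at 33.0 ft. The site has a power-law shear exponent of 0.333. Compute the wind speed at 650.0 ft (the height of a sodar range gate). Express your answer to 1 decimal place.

32.6 mph

Power-law profile: V₂ = V₁ · (z₂/z₁)^α
V₂ = 12.1 × (650.0/33.0)^0.333 = 12.1 × (19.6970)^0.333
    = 12.1 × 2.6980 = 32.6453 mph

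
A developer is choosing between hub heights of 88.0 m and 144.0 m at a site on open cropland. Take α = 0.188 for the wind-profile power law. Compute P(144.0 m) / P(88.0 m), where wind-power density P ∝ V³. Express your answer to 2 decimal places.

Speed ratio: V_B/V_A = (z_B/z_A)^α = (144.0/88.0)^0.188 = (1.6364)^0.188 = 1.09701
Power-density ratio: P_B/P_A = (V_B/V_A)³ = (1.09701)³ = 1.32017

1.32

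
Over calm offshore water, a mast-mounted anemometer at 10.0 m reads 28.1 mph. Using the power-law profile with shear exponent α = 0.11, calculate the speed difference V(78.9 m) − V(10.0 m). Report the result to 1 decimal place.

7.2 mph

Power law: V₂ = V₁ · (z₂/z₁)^α = 28.1 × (7.8900)^0.11 = 35.2683 mph
ΔV = 35.2683 − 28.1 = 7.1683 mph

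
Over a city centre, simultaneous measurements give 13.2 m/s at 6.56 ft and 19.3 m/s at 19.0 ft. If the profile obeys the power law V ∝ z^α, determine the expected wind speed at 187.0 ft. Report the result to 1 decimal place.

First find α: α = ln(V₂/V₁)/ln(z₂/z₁) = ln(19.3/13.2)/ln(19.0/6.56) = 0.37989/1.06345 = 0.3572
Extrapolate from 19.0 ft to 187.0 ft: V₃ = 19.3 × (187.0/19.0)^0.3572 = 19.3 × 2.2634 = 43.6829 m/s

43.7 m/s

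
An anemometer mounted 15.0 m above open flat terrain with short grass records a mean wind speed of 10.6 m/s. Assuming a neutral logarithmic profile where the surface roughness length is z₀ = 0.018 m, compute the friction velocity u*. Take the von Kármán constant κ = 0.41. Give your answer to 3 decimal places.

u* ≈ 0.646 m/s

Log law: V(z) = (u*/κ) · ln(z/z₀) ⇒ u* = κ · V / ln(z/z₀)
u* = 0.41 × 10.6 / ln(15.0/0.018) = 0.41 × 10.6 / 6.7254
   = 4.3460 / 6.7254 = 0.6462 m/s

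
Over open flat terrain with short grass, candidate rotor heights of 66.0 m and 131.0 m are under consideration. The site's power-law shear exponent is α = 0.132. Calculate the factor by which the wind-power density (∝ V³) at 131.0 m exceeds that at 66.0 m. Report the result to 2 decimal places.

1.31

Speed ratio: V_B/V_A = (z_B/z_A)^α = (131.0/66.0)^0.132 = (1.9848)^0.132 = 1.09471
Power-density ratio: P_B/P_A = (V_B/V_A)³ = (1.09471)³ = 1.31190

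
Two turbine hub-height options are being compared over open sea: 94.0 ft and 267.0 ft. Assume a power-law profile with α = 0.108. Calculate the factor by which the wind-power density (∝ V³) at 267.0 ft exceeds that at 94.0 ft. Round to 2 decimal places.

Speed ratio: V_B/V_A = (z_B/z_A)^α = (267.0/94.0)^0.108 = (2.8404)^0.108 = 1.11935
Power-density ratio: P_B/P_A = (V_B/V_A)³ = (1.11935)³ = 1.40248

1.40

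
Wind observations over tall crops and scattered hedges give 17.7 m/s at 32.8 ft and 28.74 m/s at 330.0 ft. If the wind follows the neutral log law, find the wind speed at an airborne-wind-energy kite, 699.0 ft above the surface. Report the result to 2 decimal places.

Log law: V ∝ ln(z/z₀). From the pair, with r = V₁/V₂ = 0.61587,
ln z₀ = (ln z₁ − r·ln z₂)/(1 − r) = (3.4904 − 0.61587×5.7991)/0.38413 = -0.2110 → z₀ = 0.8098 ft
V₃ = V₁ · ln(z₃/z₀)/ln(z₁/z₀) = 17.7 × 6.7606/3.7014 = 32.3292 m/s

32.33 m/s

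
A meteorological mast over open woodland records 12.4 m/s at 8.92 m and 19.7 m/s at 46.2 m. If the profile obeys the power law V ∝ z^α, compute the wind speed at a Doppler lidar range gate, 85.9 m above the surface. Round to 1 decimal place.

First find α: α = ln(V₂/V₁)/ln(z₂/z₁) = ln(19.7/12.4)/ln(46.2/8.92) = 0.46292/1.64468 = 0.2815
Extrapolate from 46.2 m to 85.9 m: V₃ = 19.7 × (85.9/46.2)^0.2815 = 19.7 × 1.1907 = 23.4574 m/s

23.5 m/s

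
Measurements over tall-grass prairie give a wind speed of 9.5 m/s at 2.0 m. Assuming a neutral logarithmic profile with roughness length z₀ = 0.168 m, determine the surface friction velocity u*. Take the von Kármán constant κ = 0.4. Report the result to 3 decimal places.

u* ≈ 1.534 m/s

Log law: V(z) = (u*/κ) · ln(z/z₀) ⇒ u* = κ · V / ln(z/z₀)
u* = 0.4 × 9.5 / ln(2.0/0.168) = 0.4 × 9.5 / 2.4769
   = 3.8000 / 2.4769 = 1.5342 m/s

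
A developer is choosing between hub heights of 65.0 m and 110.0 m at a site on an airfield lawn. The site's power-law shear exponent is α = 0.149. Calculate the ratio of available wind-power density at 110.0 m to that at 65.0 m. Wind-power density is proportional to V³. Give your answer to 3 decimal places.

1.265

Speed ratio: V_B/V_A = (z_B/z_A)^α = (110.0/65.0)^0.149 = (1.6923)^0.149 = 1.08154
Power-density ratio: P_B/P_A = (V_B/V_A)³ = (1.08154)³ = 1.26512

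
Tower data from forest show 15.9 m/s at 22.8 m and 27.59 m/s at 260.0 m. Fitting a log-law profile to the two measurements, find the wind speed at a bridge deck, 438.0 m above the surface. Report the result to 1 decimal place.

Log law: V ∝ ln(z/z₀). From the pair, with r = V₁/V₂ = 0.57630,
ln z₀ = (ln z₁ − r·ln z₂)/(1 − r) = (3.1268 − 0.57630×5.5607)/0.42370 = -0.1837 → z₀ = 0.8322 m
V₃ = V₁ · ln(z₃/z₀)/ln(z₁/z₀) = 15.9 × 6.2659/3.3105 = 30.0949 m/s

30.1 m/s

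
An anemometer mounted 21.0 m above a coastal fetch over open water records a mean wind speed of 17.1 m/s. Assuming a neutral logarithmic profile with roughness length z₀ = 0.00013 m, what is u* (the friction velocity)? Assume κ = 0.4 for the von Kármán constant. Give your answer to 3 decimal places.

u* ≈ 0.570 m/s

Log law: V(z) = (u*/κ) · ln(z/z₀) ⇒ u* = κ · V / ln(z/z₀)
u* = 0.4 × 17.1 / ln(21.0/0.00013) = 0.4 × 17.1 / 11.9925
   = 6.8400 / 11.9925 = 0.5704 m/s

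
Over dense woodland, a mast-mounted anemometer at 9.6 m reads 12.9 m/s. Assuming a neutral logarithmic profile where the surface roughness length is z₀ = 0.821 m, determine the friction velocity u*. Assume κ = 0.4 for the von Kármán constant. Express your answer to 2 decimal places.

u* ≈ 2.10 m/s

Log law: V(z) = (u*/κ) · ln(z/z₀) ⇒ u* = κ · V / ln(z/z₀)
u* = 0.4 × 12.9 / ln(9.6/0.821) = 0.4 × 12.9 / 2.4590
   = 5.1600 / 2.4590 = 2.0984 m/s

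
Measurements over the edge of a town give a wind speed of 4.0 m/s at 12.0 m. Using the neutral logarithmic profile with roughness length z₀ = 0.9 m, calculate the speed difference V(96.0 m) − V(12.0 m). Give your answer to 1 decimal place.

3.2 m/s

Log law: V₂ = V₁ · ln(z₂/z₀)/ln(z₁/z₀) = 4.0 × 4.6697/2.5903 = 7.2112 m/s
ΔV = 7.2112 − 4.0 = 3.2112 m/s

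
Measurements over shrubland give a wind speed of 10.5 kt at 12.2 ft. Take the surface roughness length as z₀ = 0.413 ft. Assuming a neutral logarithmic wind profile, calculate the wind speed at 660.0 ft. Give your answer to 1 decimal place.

22.9 kt

Log law: V(z) ∝ ln(z/z₀), so V₂/V₁ = ln(z₂/z₀) / ln(z₁/z₀).
ln(660.0/0.413) = 7.3765, ln(12.2/0.413) = 3.3857
V₂ = 10.5 × 7.3765/3.3857 = 10.5 × 2.1787 = 22.8764 kt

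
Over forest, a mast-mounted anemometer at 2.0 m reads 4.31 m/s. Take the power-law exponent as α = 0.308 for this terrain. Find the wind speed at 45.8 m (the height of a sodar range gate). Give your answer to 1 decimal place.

11.3 m/s

Power-law profile: V₂ = V₁ · (z₂/z₁)^α
V₂ = 4.31 × (45.8/2.0)^0.308 = 4.31 × (22.9000)^0.308
    = 4.31 × 2.6232 = 11.3059 m/s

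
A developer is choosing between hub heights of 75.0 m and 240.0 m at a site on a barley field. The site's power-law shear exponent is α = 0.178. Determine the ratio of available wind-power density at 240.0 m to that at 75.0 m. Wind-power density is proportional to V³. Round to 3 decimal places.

1.861

Speed ratio: V_B/V_A = (z_B/z_A)^α = (240.0/75.0)^0.178 = (3.2000)^0.178 = 1.23003
Power-density ratio: P_B/P_A = (V_B/V_A)³ = (1.23003)³ = 1.86102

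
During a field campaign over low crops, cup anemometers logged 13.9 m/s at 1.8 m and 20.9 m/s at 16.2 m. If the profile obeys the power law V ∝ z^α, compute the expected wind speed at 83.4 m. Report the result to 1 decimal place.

28.3 m/s

First find α: α = ln(V₂/V₁)/ln(z₂/z₁) = ln(20.9/13.9)/ln(16.2/1.8) = 0.40786/2.19722 = 0.1856
Extrapolate from 16.2 m to 83.4 m: V₃ = 20.9 × (83.4/16.2)^0.1856 = 20.9 × 1.3555 = 28.3300 m/s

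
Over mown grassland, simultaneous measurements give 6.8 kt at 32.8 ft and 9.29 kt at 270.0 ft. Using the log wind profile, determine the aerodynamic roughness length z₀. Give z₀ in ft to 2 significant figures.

Log law: V(z) ∝ ln(z/z₀). With r = V₁/V₂ = 6.8/9.29 = 0.73197,
r · ln(z₂/z₀) = ln(z₁/z₀) ⇒ ln z₀ = (ln z₁ − r·ln z₂)/(1 − r)
ln z₀ = (3.49043 − 0.73197×5.59842) / 0.26803 = -2.2663
z₀ = exp(-2.2663) = 0.1037 ft

z₀ ≈ 0.10 ft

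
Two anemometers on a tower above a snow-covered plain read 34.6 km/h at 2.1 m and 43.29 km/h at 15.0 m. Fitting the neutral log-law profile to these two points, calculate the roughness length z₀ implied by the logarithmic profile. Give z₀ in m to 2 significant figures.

Log law: V(z) ∝ ln(z/z₀). With r = V₁/V₂ = 34.6/43.29 = 0.79926,
r · ln(z₂/z₀) = ln(z₁/z₀) ⇒ ln z₀ = (ln z₁ − r·ln z₂)/(1 − r)
ln z₀ = (0.74194 − 0.79926×2.70805) / 0.20074 = -7.0863
z₀ = exp(-7.0863) = 0.0008365 m

z₀ ≈ 0.00084 m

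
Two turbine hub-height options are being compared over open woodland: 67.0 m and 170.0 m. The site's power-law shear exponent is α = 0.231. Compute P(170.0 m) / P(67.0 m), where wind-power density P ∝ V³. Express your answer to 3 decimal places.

1.906

Speed ratio: V_B/V_A = (z_B/z_A)^α = (170.0/67.0)^0.231 = (2.5373)^0.231 = 1.23997
Power-density ratio: P_B/P_A = (V_B/V_A)³ = (1.23997)³ = 1.90648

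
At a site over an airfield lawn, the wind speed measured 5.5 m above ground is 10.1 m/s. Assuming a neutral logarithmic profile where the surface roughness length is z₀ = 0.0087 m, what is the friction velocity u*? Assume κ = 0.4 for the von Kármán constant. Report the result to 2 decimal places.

Log law: V(z) = (u*/κ) · ln(z/z₀) ⇒ u* = κ · V / ln(z/z₀)
u* = 0.4 × 10.1 / ln(5.5/0.0087) = 0.4 × 10.1 / 6.4492
   = 4.0400 / 6.4492 = 0.6264 m/s

u* ≈ 0.63 m/s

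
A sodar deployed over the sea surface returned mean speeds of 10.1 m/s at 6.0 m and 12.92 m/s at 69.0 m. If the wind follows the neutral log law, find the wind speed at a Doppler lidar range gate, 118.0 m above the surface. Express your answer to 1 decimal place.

Log law: V ∝ ln(z/z₀). From the pair, with r = V₁/V₂ = 0.78173,
ln z₀ = (ln z₁ − r·ln z₂)/(1 − r) = (1.7918 − 0.78173×4.2341)/0.21827 = -6.9557 → z₀ = 0.0009532 m
V₃ = V₁ · ln(z₃/z₀)/ln(z₁/z₀) = 10.1 × 11.7263/8.7474 = 13.5395 m/s

13.5 m/s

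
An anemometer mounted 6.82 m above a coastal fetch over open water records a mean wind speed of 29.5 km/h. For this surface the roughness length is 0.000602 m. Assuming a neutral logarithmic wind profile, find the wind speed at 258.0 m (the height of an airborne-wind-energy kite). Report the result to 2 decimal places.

40.98 km/h

Log law: V(z) ∝ ln(z/z₀), so V₂/V₁ = ln(z₂/z₀) / ln(z₁/z₀).
ln(258.0/0.000602) = 12.9682, ln(6.82/0.000602) = 9.3351
V₂ = 29.5 × 12.9682/9.3351 = 29.5 × 1.3892 = 40.9810 km/h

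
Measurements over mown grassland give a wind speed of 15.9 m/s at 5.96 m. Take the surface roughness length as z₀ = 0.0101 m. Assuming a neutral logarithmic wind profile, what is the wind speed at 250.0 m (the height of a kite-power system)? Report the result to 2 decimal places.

Log law: V(z) ∝ ln(z/z₀), so V₂/V₁ = ln(z₂/z₀) / ln(z₁/z₀).
ln(250.0/0.0101) = 10.1167, ln(5.96/0.0101) = 6.3803
V₂ = 15.9 × 10.1167/6.3803 = 15.9 × 1.5856 = 25.2113 m/s

25.21 m/s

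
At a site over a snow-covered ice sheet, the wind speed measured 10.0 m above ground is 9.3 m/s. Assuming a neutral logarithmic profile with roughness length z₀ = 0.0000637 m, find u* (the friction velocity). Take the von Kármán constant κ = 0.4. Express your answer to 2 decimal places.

u* ≈ 0.31 m/s

Log law: V(z) = (u*/κ) · ln(z/z₀) ⇒ u* = κ · V / ln(z/z₀)
u* = 0.4 × 9.3 / ln(10.0/0.0000637) = 0.4 × 9.3 / 11.9639
   = 3.7200 / 11.9639 = 0.3109 m/s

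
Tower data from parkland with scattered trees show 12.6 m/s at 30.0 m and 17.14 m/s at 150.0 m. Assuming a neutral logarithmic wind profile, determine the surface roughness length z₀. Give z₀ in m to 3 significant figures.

Log law: V(z) ∝ ln(z/z₀). With r = V₁/V₂ = 12.6/17.14 = 0.73512,
r · ln(z₂/z₀) = ln(z₁/z₀) ⇒ ln z₀ = (ln z₁ − r·ln z₂)/(1 − r)
ln z₀ = (3.40120 − 0.73512×5.01064) / 0.26488 = -1.0655
z₀ = exp(-1.0655) = 0.3445 m

z₀ ≈ 0.345 m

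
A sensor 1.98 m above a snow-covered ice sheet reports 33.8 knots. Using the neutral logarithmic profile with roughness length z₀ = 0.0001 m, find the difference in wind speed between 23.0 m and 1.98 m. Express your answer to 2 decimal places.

Log law: V₂ = V₁ · ln(z₂/z₀)/ln(z₁/z₀) = 33.8 × 12.3458/9.8934 = 42.1784 knots
ΔV = 42.1784 − 33.8 = 8.3784 knots

8.38 knots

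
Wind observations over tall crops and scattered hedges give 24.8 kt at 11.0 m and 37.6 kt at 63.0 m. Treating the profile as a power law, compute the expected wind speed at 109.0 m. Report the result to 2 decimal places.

42.85 kt

First find α: α = ln(V₂/V₁)/ln(z₂/z₁) = ln(37.6/24.8)/ln(63.0/11.0) = 0.41616/1.74524 = 0.2385
Extrapolate from 63.0 m to 109.0 m: V₃ = 37.6 × (109.0/63.0)^0.2385 = 37.6 × 1.1397 = 42.8510 kt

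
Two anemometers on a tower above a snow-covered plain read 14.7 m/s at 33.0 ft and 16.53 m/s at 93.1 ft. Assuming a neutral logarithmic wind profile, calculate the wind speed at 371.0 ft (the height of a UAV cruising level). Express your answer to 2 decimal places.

Log law: V ∝ ln(z/z₀). From the pair, with r = V₁/V₂ = 0.88929,
ln z₀ = (ln z₁ − r·ln z₂)/(1 − r) = (3.4965 − 0.88929×4.5337)/0.11071 = -4.8348 → z₀ = 0.007948 ft
V₃ = V₁ · ln(z₃/z₀)/ln(z₁/z₀) = 14.7 × 10.7510/8.3313 = 18.9694 m/s

18.97 m/s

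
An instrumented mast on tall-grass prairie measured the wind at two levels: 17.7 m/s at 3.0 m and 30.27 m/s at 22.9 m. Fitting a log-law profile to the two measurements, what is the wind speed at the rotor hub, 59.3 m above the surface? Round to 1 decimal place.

Log law: V ∝ ln(z/z₀). From the pair, with r = V₁/V₂ = 0.58474,
ln z₀ = (ln z₁ − r·ln z₂)/(1 − r) = (1.0986 − 0.58474×3.1311)/0.41526 = -1.7634 → z₀ = 0.1715 m
V₃ = V₁ · ln(z₃/z₀)/ln(z₁/z₀) = 17.7 × 5.8460/2.8620 = 36.1543 m/s

36.2 m/s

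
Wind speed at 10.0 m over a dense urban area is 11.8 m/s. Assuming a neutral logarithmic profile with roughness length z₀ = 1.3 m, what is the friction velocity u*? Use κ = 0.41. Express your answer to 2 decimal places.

Log law: V(z) = (u*/κ) · ln(z/z₀) ⇒ u* = κ · V / ln(z/z₀)
u* = 0.41 × 11.8 / ln(10.0/1.3) = 0.41 × 11.8 / 2.0402
   = 4.8380 / 2.0402 = 2.3713 m/s

u* ≈ 2.37 m/s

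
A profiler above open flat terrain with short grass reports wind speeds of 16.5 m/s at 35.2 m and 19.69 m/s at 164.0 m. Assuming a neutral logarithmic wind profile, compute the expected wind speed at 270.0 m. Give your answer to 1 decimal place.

Log law: V ∝ ln(z/z₀). From the pair, with r = V₁/V₂ = 0.83799,
ln z₀ = (ln z₁ − r·ln z₂)/(1 − r) = (3.5610 − 0.83799×5.0999)/0.16201 = -4.3984 → z₀ = 0.01230 m
V₃ = V₁ · ln(z₃/z₀)/ln(z₁/z₀) = 16.5 × 9.9968/7.9594 = 20.7235 m/s

20.7 m/s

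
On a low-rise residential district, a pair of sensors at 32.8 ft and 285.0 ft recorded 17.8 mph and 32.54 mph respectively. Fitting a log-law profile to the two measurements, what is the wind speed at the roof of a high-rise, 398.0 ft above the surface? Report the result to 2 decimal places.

34.82 mph

Log law: V ∝ ln(z/z₀). From the pair, with r = V₁/V₂ = 0.54702,
ln z₀ = (ln z₁ − r·ln z₂)/(1 − r) = (3.4904 − 0.54702×5.6525)/0.45298 = 0.8795 → z₀ = 2.410 ft
V₃ = V₁ · ln(z₃/z₀)/ln(z₁/z₀) = 17.8 × 5.1069/2.6109 = 34.8168 mph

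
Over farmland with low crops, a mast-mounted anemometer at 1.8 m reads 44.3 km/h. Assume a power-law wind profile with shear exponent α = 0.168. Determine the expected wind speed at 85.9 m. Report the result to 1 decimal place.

84.8 km/h

Power-law profile: V₂ = V₁ · (z₂/z₁)^α
V₂ = 44.3 × (85.9/1.8)^0.168 = 44.3 × (47.7222)^0.168
    = 44.3 × 1.9144 = 84.8064 km/h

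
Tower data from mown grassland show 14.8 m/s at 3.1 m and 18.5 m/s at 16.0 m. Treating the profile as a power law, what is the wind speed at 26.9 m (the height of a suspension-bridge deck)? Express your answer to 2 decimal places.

19.85 m/s

First find α: α = ln(V₂/V₁)/ln(z₂/z₁) = ln(18.5/14.8)/ln(16.0/3.1) = 0.22314/1.64119 = 0.1360
Extrapolate from 16.0 m to 26.9 m: V₃ = 18.5 × (26.9/16.0)^0.1360 = 18.5 × 1.0732 = 19.8541 m/s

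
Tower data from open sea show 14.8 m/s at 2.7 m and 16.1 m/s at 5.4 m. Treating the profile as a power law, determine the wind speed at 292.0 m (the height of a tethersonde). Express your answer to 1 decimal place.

26.1 m/s

First find α: α = ln(V₂/V₁)/ln(z₂/z₁) = ln(16.1/14.8)/ln(5.4/2.7) = 0.08419/0.69315 = 0.1215
Extrapolate from 5.4 m to 292.0 m: V₃ = 16.1 × (292.0/5.4)^0.1215 = 16.1 × 1.6237 = 26.1409 m/s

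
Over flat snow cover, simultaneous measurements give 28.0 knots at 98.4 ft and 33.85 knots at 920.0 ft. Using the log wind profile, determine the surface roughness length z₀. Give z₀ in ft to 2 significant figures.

z₀ ≈ 0.0022 ft

Log law: V(z) ∝ ln(z/z₀). With r = V₁/V₂ = 28.0/33.85 = 0.82718,
r · ln(z₂/z₀) = ln(z₁/z₀) ⇒ ln z₀ = (ln z₁ − r·ln z₂)/(1 − r)
ln z₀ = (4.58904 − 0.82718×6.82437) / 0.17282 = -6.1100
z₀ = exp(-6.1100) = 0.002221 ft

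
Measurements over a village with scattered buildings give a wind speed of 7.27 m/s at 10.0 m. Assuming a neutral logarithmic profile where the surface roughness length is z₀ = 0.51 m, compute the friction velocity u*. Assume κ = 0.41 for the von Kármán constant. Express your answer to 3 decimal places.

Log law: V(z) = (u*/κ) · ln(z/z₀) ⇒ u* = κ · V / ln(z/z₀)
u* = 0.41 × 7.27 / ln(10.0/0.51) = 0.41 × 7.27 / 2.9759
   = 2.9807 / 2.9759 = 1.0016 m/s

u* ≈ 1.002 m/s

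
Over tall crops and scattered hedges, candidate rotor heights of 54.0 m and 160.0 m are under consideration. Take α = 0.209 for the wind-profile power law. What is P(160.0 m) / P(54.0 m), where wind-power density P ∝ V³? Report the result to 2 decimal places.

1.98

Speed ratio: V_B/V_A = (z_B/z_A)^α = (160.0/54.0)^0.209 = (2.9630)^0.209 = 1.25485
Power-density ratio: P_B/P_A = (V_B/V_A)³ = (1.25485)³ = 1.97593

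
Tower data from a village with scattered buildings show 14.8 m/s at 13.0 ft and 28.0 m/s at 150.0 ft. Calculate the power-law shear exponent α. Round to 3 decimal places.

Power law: V₂/V₁ = (z₂/z₁)^α ⇒ α = ln(V₂/V₁) / ln(z₂/z₁)
α = ln(28.0/14.8) / ln(150.0/13.0) = ln(1.8919) / ln(11.5385)
  = 0.63758 / 2.44569 = 0.26069

α ≈ 0.261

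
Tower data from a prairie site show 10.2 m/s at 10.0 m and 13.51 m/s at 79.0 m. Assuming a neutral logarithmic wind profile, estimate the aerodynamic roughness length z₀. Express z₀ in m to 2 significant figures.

z₀ ≈ 0.017 m

Log law: V(z) ∝ ln(z/z₀). With r = V₁/V₂ = 10.2/13.51 = 0.75500,
r · ln(z₂/z₀) = ln(z₁/z₀) ⇒ ln z₀ = (ln z₁ − r·ln z₂)/(1 − r)
ln z₀ = (2.30259 − 0.75500×4.36945) / 0.24500 = -4.0666
z₀ = exp(-4.0666) = 0.01714 m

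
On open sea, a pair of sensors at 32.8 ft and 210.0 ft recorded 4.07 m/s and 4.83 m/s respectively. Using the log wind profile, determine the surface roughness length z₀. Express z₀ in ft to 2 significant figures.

Log law: V(z) ∝ ln(z/z₀). With r = V₁/V₂ = 4.07/4.83 = 0.84265,
r · ln(z₂/z₀) = ln(z₁/z₀) ⇒ ln z₀ = (ln z₁ − r·ln z₂)/(1 − r)
ln z₀ = (3.49043 − 0.84265×5.34711) / 0.15735 = -6.4526
z₀ = exp(-6.4526) = 0.001576 ft

z₀ ≈ 0.0016 ft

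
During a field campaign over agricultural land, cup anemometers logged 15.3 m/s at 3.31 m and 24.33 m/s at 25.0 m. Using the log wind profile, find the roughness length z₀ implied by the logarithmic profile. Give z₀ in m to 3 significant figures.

z₀ ≈ 0.108 m

Log law: V(z) ∝ ln(z/z₀). With r = V₁/V₂ = 15.3/24.33 = 0.62885,
r · ln(z₂/z₀) = ln(z₁/z₀) ⇒ ln z₀ = (ln z₁ − r·ln z₂)/(1 − r)
ln z₀ = (1.19695 − 0.62885×3.21888) / 0.37115 = -2.2289
z₀ = exp(-2.2289) = 0.1076 m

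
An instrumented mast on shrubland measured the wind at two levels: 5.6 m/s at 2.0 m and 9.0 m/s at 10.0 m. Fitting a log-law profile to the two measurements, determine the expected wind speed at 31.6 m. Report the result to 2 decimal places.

11.43 m/s

Log law: V ∝ ln(z/z₀). From the pair, with r = V₁/V₂ = 0.62222,
ln z₀ = (ln z₁ − r·ln z₂)/(1 − r) = (0.6931 − 0.62222×2.3026)/0.37778 = -1.9577 → z₀ = 0.1412 m
V₃ = V₁ · ln(z₃/z₀)/ln(z₁/z₀) = 5.6 × 5.4108/2.6508 = 11.4306 m/s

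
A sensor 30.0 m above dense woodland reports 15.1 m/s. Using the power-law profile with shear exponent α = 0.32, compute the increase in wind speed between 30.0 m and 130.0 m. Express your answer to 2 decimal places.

9.04 m/s

Power law: V₂ = V₁ · (z₂/z₁)^α = 15.1 × (4.3333)^0.32 = 24.1413 m/s
ΔV = 24.1413 − 15.1 = 9.0413 m/s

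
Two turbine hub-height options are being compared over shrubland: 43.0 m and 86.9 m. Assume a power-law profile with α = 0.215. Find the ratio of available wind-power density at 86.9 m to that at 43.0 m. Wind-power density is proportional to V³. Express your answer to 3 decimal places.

Speed ratio: V_B/V_A = (z_B/z_A)^α = (86.9/43.0)^0.215 = (2.0209)^0.215 = 1.16330
Power-density ratio: P_B/P_A = (V_B/V_A)³ = (1.16330)³ = 1.57428

1.574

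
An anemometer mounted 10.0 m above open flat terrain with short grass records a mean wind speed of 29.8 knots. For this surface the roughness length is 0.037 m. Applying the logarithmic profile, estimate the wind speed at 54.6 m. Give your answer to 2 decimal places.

38.83 knots

Log law: V(z) ∝ ln(z/z₀), so V₂/V₁ = ln(z₂/z₀) / ln(z₁/z₀).
ln(54.6/0.037) = 7.2969, ln(10.0/0.037) = 5.5994
V₂ = 29.8 × 7.2969/5.5994 = 29.8 × 1.3031 = 38.8338 knots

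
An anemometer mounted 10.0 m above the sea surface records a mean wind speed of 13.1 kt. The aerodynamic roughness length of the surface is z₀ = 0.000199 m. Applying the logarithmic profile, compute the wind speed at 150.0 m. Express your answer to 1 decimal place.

Log law: V(z) ∝ ln(z/z₀), so V₂/V₁ = ln(z₂/z₀) / ln(z₁/z₀).
ln(150.0/0.000199) = 13.5328, ln(10.0/0.000199) = 10.8248
V₂ = 13.1 × 13.5328/10.8248 = 13.1 × 1.2502 = 16.3772 kt

16.4 kt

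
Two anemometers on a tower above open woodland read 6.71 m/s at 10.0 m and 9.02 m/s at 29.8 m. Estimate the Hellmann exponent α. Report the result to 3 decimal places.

Power law: V₂/V₁ = (z₂/z₁)^α ⇒ α = ln(V₂/V₁) / ln(z₂/z₁)
α = ln(9.02/6.71) / ln(29.8/10.0) = ln(1.3443) / ln(2.9800)
  = 0.29585 / 1.09192 = 0.27094

α ≈ 0.271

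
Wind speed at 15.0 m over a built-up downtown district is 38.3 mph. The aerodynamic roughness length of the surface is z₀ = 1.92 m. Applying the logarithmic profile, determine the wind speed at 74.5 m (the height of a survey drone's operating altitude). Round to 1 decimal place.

68.2 mph

Log law: V(z) ∝ ln(z/z₀), so V₂/V₁ = ln(z₂/z₀) / ln(z₁/z₀).
ln(74.5/1.92) = 3.6585, ln(15.0/1.92) = 2.0557
V₂ = 38.3 × 3.6585/2.0557 = 38.3 × 1.7797 = 68.1606 mph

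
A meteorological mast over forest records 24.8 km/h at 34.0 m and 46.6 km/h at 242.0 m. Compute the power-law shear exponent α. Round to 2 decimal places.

α ≈ 0.32

Power law: V₂/V₁ = (z₂/z₁)^α ⇒ α = ln(V₂/V₁) / ln(z₂/z₁)
α = ln(46.6/24.8) / ln(242.0/34.0) = ln(1.8790) / ln(7.1176)
  = 0.63076 / 1.96258 = 0.32139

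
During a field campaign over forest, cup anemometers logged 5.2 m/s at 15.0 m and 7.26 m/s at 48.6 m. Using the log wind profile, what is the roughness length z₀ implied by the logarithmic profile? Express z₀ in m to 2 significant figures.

Log law: V(z) ∝ ln(z/z₀). With r = V₁/V₂ = 5.2/7.26 = 0.71625,
r · ln(z₂/z₀) = ln(z₁/z₀) ⇒ ln z₀ = (ln z₁ − r·ln z₂)/(1 − r)
ln z₀ = (2.70805 − 0.71625×3.88362) / 0.28375 = -0.2594
z₀ = exp(-0.2594) = 0.7715 m

z₀ ≈ 0.77 m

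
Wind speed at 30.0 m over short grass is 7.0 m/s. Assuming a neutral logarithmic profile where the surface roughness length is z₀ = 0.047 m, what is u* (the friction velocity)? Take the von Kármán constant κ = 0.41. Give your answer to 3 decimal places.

u* ≈ 0.444 m/s

Log law: V(z) = (u*/κ) · ln(z/z₀) ⇒ u* = κ · V / ln(z/z₀)
u* = 0.41 × 7.0 / ln(30.0/0.047) = 0.41 × 7.0 / 6.4588
   = 2.8700 / 6.4588 = 0.4444 m/s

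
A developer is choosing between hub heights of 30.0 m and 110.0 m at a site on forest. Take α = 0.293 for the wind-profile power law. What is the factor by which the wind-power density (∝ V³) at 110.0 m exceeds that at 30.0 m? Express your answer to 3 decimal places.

3.133

Speed ratio: V_B/V_A = (z_B/z_A)^α = (110.0/30.0)^0.293 = (3.6667)^0.293 = 1.46329
Power-density ratio: P_B/P_A = (V_B/V_A)³ = (1.46329)³ = 3.13325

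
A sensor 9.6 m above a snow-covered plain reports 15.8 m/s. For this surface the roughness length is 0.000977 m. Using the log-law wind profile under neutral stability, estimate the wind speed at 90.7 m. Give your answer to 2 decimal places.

Log law: V(z) ∝ ln(z/z₀), so V₂/V₁ = ln(z₂/z₀) / ln(z₁/z₀).
ln(90.7/0.000977) = 11.4386, ln(9.6/0.000977) = 9.1928
V₂ = 15.8 × 11.4386/9.1928 = 15.8 × 1.2443 = 19.6599 m/s

19.66 m/s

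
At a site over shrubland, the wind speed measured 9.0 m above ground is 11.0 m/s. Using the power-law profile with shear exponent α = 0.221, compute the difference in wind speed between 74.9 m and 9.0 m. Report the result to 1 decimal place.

Power law: V₂ = V₁ · (z₂/z₁)^α = 11.0 × (8.3222)^0.221 = 17.5697 m/s
ΔV = 17.5697 − 11.0 = 6.5697 m/s

6.6 m/s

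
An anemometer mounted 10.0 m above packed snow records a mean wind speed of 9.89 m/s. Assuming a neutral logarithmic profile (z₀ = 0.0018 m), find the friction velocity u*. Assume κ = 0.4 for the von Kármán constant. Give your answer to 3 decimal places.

u* ≈ 0.459 m/s

Log law: V(z) = (u*/κ) · ln(z/z₀) ⇒ u* = κ · V / ln(z/z₀)
u* = 0.4 × 9.89 / ln(10.0/0.0018) = 0.4 × 9.89 / 8.6226
   = 3.9560 / 8.6226 = 0.4588 m/s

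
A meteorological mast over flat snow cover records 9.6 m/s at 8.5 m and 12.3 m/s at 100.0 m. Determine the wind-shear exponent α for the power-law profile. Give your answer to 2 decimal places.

α ≈ 0.10

Power law: V₂/V₁ = (z₂/z₁)^α ⇒ α = ln(V₂/V₁) / ln(z₂/z₁)
α = ln(12.3/9.6) / ln(100.0/8.5) = ln(1.2813) / ln(11.7647)
  = 0.24784 / 2.46510 = 0.10054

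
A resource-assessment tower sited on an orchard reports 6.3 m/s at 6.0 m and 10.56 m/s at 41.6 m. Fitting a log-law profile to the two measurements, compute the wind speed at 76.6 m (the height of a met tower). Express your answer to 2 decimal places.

Log law: V ∝ ln(z/z₀). From the pair, with r = V₁/V₂ = 0.59659,
ln z₀ = (ln z₁ − r·ln z₂)/(1 − r) = (1.7918 − 0.59659×3.7281)/0.40341 = -1.0718 → z₀ = 0.3424 m
V₃ = V₁ · ln(z₃/z₀)/ln(z₁/z₀) = 6.3 × 5.4104/2.8636 = 11.9031 m/s

11.90 m/s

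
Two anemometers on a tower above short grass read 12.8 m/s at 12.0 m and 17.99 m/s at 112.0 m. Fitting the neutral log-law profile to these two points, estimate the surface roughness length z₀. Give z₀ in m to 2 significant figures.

Log law: V(z) ∝ ln(z/z₀). With r = V₁/V₂ = 12.8/17.99 = 0.71151,
r · ln(z₂/z₀) = ln(z₁/z₀) ⇒ ln z₀ = (ln z₁ − r·ln z₂)/(1 − r)
ln z₀ = (2.48491 − 0.71151×4.71850) / 0.28849 = -3.0238
z₀ = exp(-3.0238) = 0.04862 m

z₀ ≈ 0.049 m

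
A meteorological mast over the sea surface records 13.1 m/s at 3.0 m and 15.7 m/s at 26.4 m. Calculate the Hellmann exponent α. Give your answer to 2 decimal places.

Power law: V₂/V₁ = (z₂/z₁)^α ⇒ α = ln(V₂/V₁) / ln(z₂/z₁)
α = ln(15.7/13.1) / ln(26.4/3.0) = ln(1.1985) / ln(8.8000)
  = 0.18105 / 2.17475 = 0.08325

α ≈ 0.08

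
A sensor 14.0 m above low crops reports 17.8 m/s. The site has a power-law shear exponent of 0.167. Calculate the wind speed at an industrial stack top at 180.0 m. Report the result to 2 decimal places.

Power-law profile: V₂ = V₁ · (z₂/z₁)^α
V₂ = 17.8 × (180.0/14.0)^0.167 = 17.8 × (12.8571)^0.167
    = 17.8 × 1.5319 = 27.2676 m/s

27.27 m/s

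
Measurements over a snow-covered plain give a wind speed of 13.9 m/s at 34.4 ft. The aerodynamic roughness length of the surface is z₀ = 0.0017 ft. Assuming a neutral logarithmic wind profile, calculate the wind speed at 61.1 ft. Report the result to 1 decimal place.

14.7 m/s

Log law: V(z) ∝ ln(z/z₀), so V₂/V₁ = ln(z₂/z₀) / ln(z₁/z₀).
ln(61.1/0.0017) = 10.4896, ln(34.4/0.0017) = 9.9152
V₂ = 13.9 × 10.4896/9.9152 = 13.9 × 1.0579 = 14.7053 m/s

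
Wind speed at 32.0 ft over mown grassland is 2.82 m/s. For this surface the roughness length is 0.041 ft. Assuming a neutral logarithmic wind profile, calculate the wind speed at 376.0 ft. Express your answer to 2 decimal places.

Log law: V(z) ∝ ln(z/z₀), so V₂/V₁ = ln(z₂/z₀) / ln(z₁/z₀).
ln(376.0/0.041) = 9.1238, ln(32.0/0.041) = 6.6599
V₂ = 2.82 × 9.1238/6.6599 = 2.82 × 1.3700 = 3.8633 m/s

3.86 m/s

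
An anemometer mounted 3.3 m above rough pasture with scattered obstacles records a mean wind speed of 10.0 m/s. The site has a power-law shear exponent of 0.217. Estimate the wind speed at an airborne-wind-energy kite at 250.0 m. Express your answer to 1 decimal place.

Power-law profile: V₂ = V₁ · (z₂/z₁)^α
V₂ = 10.0 × (250.0/3.3)^0.217 = 10.0 × (75.7576)^0.217
    = 10.0 × 2.5576 = 25.5762 m/s

25.6 m/s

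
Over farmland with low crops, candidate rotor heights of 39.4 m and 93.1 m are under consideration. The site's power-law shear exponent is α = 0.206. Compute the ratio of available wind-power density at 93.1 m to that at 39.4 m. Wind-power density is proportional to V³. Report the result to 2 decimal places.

Speed ratio: V_B/V_A = (z_B/z_A)^α = (93.1/39.4)^0.206 = (2.3629)^0.206 = 1.19380
Power-density ratio: P_B/P_A = (V_B/V_A)³ = (1.19380)³ = 1.70135

1.70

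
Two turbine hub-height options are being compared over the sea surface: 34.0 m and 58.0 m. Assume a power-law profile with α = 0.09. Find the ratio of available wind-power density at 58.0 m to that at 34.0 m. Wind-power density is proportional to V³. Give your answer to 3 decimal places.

Speed ratio: V_B/V_A = (z_B/z_A)^α = (58.0/34.0)^0.09 = (1.7059)^0.09 = 1.04924
Power-density ratio: P_B/P_A = (V_B/V_A)³ = (1.04924)³ = 1.15512

1.155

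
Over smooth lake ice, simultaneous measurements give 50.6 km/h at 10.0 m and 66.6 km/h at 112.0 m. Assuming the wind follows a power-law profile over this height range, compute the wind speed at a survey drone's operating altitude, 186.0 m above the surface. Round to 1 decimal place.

70.6 km/h

First find α: α = ln(V₂/V₁)/ln(z₂/z₁) = ln(66.6/50.6)/ln(112.0/10.0) = 0.27475/2.41591 = 0.1137
Extrapolate from 112.0 m to 186.0 m: V₃ = 66.6 × (186.0/112.0)^0.1137 = 66.6 × 1.0594 = 70.5550 km/h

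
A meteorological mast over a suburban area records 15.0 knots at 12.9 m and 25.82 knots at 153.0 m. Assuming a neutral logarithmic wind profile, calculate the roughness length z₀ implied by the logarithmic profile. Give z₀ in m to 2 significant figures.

Log law: V(z) ∝ ln(z/z₀). With r = V₁/V₂ = 15.0/25.82 = 0.58095,
r · ln(z₂/z₀) = ln(z₁/z₀) ⇒ ln z₀ = (ln z₁ − r·ln z₂)/(1 − r)
ln z₀ = (2.55723 − 0.58095×5.03044) / 0.41905 = -0.8714
z₀ = exp(-0.8714) = 0.4183 m

z₀ ≈ 0.42 m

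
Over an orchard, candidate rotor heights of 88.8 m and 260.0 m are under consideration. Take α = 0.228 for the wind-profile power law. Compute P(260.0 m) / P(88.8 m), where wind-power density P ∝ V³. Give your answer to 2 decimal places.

Speed ratio: V_B/V_A = (z_B/z_A)^α = (260.0/88.8)^0.228 = (2.9279)^0.228 = 1.27754
Power-density ratio: P_B/P_A = (V_B/V_A)³ = (1.27754)³ = 2.08510

2.09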